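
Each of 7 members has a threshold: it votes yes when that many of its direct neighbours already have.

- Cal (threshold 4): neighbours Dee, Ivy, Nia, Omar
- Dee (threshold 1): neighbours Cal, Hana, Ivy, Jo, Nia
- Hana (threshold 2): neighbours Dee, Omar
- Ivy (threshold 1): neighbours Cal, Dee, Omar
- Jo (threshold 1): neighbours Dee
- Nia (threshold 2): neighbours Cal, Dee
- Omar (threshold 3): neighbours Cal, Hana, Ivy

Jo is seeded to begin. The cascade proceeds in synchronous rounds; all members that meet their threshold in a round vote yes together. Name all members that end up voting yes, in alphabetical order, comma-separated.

Round 1 — Jo votes yes (initial).
Round 2 — checking thresholds:
  Dee: 1 of 5 neighbours ≥ 1, votes yes.
Round 3 — checking thresholds:
  Cal: 1 of 4 neighbours < 4, below threshold.
  Hana: 1 of 2 neighbours < 2, below threshold.
  Ivy: 1 of 3 neighbours ≥ 1, votes yes.
  Nia: 1 of 2 neighbours < 2, below threshold.
Round 4 — no new yes votes; cascade stops.

Dee, Ivy, Jo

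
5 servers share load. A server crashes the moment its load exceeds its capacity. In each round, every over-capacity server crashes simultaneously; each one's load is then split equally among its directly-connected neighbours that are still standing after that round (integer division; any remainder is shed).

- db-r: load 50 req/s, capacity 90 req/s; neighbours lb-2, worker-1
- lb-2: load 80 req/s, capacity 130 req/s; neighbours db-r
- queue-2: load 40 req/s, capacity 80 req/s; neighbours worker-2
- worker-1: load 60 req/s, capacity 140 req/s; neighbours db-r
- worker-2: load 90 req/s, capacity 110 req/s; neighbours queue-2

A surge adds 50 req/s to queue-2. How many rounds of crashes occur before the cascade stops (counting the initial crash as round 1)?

Round 1 — queue-2 at 90 > 80. queue-2 crashes.
  queue-2 sheds 90 req/s to worker-2: 90 each.
    worker-2: 90+90 = 180 > 110
Round 2 — worker-2 crashes.
  worker-2 sheds 180 req/s: no online neighbours, lost.
No further crashes.

2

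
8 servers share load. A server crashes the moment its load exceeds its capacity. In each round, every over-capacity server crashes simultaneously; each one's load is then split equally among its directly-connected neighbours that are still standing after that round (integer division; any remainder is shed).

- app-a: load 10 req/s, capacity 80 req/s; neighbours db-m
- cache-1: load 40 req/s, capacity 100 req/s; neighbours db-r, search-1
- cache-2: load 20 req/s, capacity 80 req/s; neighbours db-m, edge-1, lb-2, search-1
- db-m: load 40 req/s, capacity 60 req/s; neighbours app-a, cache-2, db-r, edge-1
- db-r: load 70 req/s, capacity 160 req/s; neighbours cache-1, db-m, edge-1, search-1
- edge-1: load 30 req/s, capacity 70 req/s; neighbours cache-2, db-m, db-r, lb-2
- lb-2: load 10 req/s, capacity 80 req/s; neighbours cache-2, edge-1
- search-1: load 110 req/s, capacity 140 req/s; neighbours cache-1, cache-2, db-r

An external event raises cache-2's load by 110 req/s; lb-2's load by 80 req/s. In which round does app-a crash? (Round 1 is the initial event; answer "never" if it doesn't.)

Round 1 — cache-2 at 130 > 80; lb-2 at 90 > 80. cache-2, lb-2 crash.
  cache-2 sheds 130 req/s to db-m, edge-1, search-1: 43 each (1 lost).
    db-m: 40+43 = 83 > 60
    edge-1: 30+43 = 73 > 70
    search-1: 110+43 = 153 > 140
  lb-2 sheds 90 req/s to edge-1: 90 each.
    edge-1: 73+90 = 163 > 70
Round 2 — db-m, edge-1, search-1 crash.
  db-m sheds 83 req/s to app-a, db-r: 41 each (1 lost).
    app-a: 10+41 = 51 ≤ 80
    db-r: 70+41 = 111 ≤ 160
  edge-1 sheds 163 req/s to db-r: 163 each.
    db-r: 111+163 = 274 > 160
  search-1 sheds 153 req/s to cache-1, db-r: 76 each (1 lost).
    cache-1: 40+76 = 116 > 100
    db-r: 274+76 = 350 > 160
Round 3 — cache-1, db-r crash.
  cache-1 sheds 116 req/s: no online neighbours, lost.
  db-r sheds 350 req/s: no online neighbours, lost.
No further crashes.

never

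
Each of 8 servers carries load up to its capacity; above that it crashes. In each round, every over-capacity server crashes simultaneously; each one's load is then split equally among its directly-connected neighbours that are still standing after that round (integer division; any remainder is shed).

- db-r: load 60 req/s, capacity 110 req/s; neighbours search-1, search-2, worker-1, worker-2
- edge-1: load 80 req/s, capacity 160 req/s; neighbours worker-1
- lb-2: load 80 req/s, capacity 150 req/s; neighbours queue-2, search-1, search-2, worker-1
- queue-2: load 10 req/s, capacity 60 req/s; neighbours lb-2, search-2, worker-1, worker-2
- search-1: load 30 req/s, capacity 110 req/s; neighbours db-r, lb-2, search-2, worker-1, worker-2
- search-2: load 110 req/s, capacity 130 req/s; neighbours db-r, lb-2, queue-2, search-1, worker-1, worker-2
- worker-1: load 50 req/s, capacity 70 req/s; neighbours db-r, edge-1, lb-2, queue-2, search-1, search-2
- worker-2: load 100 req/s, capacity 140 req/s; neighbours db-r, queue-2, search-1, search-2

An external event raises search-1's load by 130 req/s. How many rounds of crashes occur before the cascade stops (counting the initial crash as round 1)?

Round 1 — search-1 at 160 > 110. search-1 crashes.
  search-1 sheds 160 req/s to db-r, lb-2, search-2, worker-1, worker-2: 32 each.
    db-r: 60+32 = 92 ≤ 110
    lb-2: 80+32 = 112 ≤ 150
    search-2: 110+32 = 142 > 130
    worker-1: 50+32 = 82 > 70
    worker-2: 100+32 = 132 ≤ 140
Round 2 — search-2, worker-1 crash.
  search-2 sheds 142 req/s to db-r, lb-2, queue-2, worker-2: 35 each (2 lost).
    db-r: 92+35 = 127 > 110
    lb-2: 112+35 = 147 ≤ 150
    queue-2: 10+35 = 45 ≤ 60
    worker-2: 132+35 = 167 > 140
  worker-1 sheds 82 req/s to db-r, edge-1, lb-2, queue-2: 20 each (2 lost).
    db-r: 127+20 = 147 > 110
    edge-1: 80+20 = 100 ≤ 160
    lb-2: 147+20 = 167 > 150
    queue-2: 45+20 = 65 > 60
Round 3 — db-r, lb-2, queue-2, worker-2 crash.
  db-r sheds 147 req/s: no online neighbours, lost.
  lb-2 sheds 167 req/s: no online neighbours, lost.
  queue-2 sheds 65 req/s: no online neighbours, lost.
  worker-2 sheds 167 req/s: no online neighbours, lost.
No further crashes.

3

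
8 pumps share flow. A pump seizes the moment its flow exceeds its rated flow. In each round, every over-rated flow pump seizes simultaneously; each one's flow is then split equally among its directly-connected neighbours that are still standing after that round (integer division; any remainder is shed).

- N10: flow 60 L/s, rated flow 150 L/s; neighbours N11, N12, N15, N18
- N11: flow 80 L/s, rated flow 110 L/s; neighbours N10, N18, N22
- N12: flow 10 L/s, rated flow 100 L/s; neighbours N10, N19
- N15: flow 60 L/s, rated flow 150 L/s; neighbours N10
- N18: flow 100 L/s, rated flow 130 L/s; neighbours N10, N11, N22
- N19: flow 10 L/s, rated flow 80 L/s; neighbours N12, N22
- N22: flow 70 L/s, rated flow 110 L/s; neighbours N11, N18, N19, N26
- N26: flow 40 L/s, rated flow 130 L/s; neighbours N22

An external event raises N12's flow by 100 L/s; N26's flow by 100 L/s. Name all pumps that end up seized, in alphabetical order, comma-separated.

Round 1 — N12 at 110 > 100; N26 at 140 > 130. N12, N26 seize.
  N12 sheds 110 L/s to N10, N19: 55 each.
    N10: 60+55 = 115 ≤ 150
    N19: 10+55 = 65 ≤ 80
  N26 sheds 140 L/s to N22: 140 each.
    N22: 70+140 = 210 > 110
Round 2 — N22 seizes.
  N22 sheds 210 L/s to N11, N18, N19: 70 each.
    N11: 80+70 = 150 > 110
    N18: 100+70 = 170 > 130
    N19: 65+70 = 135 > 80
Round 3 — N11, N18, N19 seize.
  N11 sheds 150 L/s to N10: 150 each.
    N10: 115+150 = 265 > 150
  N18 sheds 170 L/s to N10: 170 each.
    N10: 265+170 = 435 > 150
  N19 sheds 135 L/s: no online neighbours, lost.
Round 4 — N10 seizes.
  N10 sheds 435 L/s to N15: 435 each.
    N15: 60+435 = 495 > 150
Round 5 — N15 seizes.
  N15 sheds 495 L/s: no online neighbours, lost.
No further seizures.

N10, N11, N12, N15, N18, N19, N22, N26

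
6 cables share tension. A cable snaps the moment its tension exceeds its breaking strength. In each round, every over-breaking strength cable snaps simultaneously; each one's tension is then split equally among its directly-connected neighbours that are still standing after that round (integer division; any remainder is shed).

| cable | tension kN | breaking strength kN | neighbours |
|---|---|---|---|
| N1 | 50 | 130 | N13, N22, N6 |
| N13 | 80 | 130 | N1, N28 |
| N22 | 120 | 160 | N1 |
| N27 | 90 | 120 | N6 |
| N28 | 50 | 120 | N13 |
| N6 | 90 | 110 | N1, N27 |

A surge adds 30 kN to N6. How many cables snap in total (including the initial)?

2

Round 1 — N6 at 120 > 110. N6 snaps.
  N6 sheds 120 kN to N1, N27: 60 each.
    N1: 50+60 = 110 ≤ 130
    N27: 90+60 = 150 > 120
Round 2 — N27 snaps.
  N27 sheds 150 kN: no online neighbours, lost.
No further breaks.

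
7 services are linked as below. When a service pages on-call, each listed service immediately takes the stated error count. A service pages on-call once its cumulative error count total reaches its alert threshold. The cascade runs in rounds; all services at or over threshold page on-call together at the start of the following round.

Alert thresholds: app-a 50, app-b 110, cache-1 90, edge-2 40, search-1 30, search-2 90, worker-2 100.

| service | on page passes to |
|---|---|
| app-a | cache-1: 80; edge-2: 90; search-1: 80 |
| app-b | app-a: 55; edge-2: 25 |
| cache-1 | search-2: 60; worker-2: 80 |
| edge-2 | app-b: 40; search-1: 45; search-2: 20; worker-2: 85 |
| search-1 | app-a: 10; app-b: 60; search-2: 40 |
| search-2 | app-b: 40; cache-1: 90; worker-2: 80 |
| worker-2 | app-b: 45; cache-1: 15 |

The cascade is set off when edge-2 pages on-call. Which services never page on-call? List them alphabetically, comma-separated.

app-a, app-b, cache-1, search-2, worker-2

Round 1 — edge-2 pages on-call (initial).
  app-b: +40 → 40 < 110
  search-1: +45 → 45 ≥ 30
  search-2: +20 → 20 < 90
  worker-2: +85 → 85 < 100
Round 2 — search-1 pages on-call.
  app-a: +10 → 10 < 50
  app-b: +60 → 100 < 110
  search-2: +40 → 60 < 90
No further pages.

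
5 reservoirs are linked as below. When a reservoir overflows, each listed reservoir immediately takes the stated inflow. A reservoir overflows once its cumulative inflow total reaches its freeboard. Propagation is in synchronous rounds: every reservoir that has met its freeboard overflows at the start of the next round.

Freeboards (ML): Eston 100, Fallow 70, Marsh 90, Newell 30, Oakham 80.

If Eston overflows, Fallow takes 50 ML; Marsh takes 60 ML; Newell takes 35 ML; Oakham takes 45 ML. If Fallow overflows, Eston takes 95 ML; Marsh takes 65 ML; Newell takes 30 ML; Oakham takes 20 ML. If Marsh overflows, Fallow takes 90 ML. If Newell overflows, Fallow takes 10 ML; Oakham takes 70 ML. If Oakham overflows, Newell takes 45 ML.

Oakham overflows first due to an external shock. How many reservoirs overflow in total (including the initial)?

2

Round 1 — Oakham overflows (initial).
  Newell: +45 → 45 ≥ 30
Round 2 — Newell overflows.
  Fallow: +10 → 10 < 70
No further overflows.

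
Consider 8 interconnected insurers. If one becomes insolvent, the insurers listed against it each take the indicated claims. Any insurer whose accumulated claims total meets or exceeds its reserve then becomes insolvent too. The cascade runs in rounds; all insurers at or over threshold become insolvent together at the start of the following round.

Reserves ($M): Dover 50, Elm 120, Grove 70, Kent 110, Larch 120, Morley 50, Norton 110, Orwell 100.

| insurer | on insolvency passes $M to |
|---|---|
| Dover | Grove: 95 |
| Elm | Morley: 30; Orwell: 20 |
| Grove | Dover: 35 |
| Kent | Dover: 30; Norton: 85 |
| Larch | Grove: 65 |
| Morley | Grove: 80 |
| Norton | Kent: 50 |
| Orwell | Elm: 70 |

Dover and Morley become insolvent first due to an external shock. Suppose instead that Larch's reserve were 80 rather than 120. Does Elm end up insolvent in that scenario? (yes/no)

no

With Larch's reserve at 80:
Round 1 — Dover, Morley become insolvent (initial).
  Grove: +95+80 → 175 ≥ 70
Round 2 — Grove becomes insolvent.
No further insolvencies.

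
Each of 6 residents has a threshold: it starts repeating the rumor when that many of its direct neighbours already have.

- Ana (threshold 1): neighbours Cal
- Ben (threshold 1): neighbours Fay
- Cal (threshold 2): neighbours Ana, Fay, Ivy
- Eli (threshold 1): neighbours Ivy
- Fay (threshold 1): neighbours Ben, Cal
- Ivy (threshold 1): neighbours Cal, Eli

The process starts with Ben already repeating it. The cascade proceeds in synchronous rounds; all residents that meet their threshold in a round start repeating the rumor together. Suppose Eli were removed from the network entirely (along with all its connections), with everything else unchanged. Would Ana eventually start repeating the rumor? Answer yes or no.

With Eli removed:
Round 1 — Ben starts repeating the rumor (initial).
Round 2 — checking thresholds:
  Fay: 1 of 2 neighbours ≥ 1, starts repeating the rumor.
Round 3 — no new spreads; cascade stops.

no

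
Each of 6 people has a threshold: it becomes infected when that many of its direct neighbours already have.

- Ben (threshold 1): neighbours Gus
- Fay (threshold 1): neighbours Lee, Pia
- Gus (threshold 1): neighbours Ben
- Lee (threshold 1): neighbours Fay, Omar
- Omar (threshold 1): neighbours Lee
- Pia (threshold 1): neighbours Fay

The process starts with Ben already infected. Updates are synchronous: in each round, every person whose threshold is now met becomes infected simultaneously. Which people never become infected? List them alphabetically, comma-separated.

Round 1 — Ben becomes infected (initial).
Round 2 — checking thresholds:
  Gus: 1 of 1 neighbours ≥ 1, becomes infected.
Round 3 — no new infections; cascade stops.

Fay, Lee, Omar, Pia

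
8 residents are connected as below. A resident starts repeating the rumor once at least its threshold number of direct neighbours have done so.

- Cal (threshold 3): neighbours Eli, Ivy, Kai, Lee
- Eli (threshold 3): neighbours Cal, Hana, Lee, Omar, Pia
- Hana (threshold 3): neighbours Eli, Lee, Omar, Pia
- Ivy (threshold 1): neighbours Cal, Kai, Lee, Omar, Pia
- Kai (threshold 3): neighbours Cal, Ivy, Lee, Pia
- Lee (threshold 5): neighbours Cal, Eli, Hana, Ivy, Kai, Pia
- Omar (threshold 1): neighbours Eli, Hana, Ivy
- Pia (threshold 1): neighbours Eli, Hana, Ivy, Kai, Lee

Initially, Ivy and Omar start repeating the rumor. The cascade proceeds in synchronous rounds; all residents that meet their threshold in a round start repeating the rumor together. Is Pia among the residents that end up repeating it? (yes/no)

yes

Round 1 — Ivy, Omar start repeating the rumor (initial).
Round 2 — checking thresholds:
  Cal: 1 of 4 neighbours < 3, holds.
  Eli: 1 of 5 neighbours < 3, holds.
  Hana: 1 of 4 neighbours < 3, holds.
  Kai: 1 of 4 neighbours < 3, holds.
  Lee: 1 of 6 neighbours < 5, holds.
  Pia: 1 of 5 neighbours ≥ 1, starts repeating the rumor.
Round 3 — no new spreads; cascade stops.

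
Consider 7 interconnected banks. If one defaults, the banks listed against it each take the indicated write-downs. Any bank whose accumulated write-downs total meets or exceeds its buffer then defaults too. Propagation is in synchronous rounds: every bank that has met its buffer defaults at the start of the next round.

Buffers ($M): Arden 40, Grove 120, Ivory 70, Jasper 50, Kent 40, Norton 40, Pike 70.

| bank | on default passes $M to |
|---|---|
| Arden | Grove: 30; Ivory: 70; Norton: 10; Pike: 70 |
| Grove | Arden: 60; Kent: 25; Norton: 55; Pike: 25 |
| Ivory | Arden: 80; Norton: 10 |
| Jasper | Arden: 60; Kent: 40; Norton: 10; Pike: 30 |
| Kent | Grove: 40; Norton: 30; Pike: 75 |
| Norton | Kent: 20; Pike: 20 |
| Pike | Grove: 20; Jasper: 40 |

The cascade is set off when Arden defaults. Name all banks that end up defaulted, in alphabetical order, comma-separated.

Arden, Ivory, Pike

Round 1 — Arden defaults (initial).
  Grove: +30 → 30 < 120
  Ivory: +70 → 70 ≥ 70
  Norton: +10 → 10 < 40
  Pike: +70 → 70 ≥ 70
Round 2 — Ivory, Pike default.
  Grove: +20 → 50 < 120
  Jasper: +40 → 40 < 50
  Norton: +10 → 20 < 40
No further defaults.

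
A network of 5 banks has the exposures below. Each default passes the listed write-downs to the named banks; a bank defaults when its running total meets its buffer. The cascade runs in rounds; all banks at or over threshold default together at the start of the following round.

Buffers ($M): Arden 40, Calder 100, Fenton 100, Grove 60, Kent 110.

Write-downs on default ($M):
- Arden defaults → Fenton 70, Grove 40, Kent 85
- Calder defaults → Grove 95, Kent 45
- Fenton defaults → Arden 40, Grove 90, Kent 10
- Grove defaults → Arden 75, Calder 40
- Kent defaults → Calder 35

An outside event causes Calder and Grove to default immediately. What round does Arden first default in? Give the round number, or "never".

2

Round 1 — Calder, Grove default (initial).
  Arden: +75 → 75 ≥ 40
  Kent: +45 → 45 < 110
Round 2 — Arden defaults.
  Fenton: +70 → 70 < 100
  Kent: +85 → 130 ≥ 110
Round 3 — Kent defaults.
No further defaults.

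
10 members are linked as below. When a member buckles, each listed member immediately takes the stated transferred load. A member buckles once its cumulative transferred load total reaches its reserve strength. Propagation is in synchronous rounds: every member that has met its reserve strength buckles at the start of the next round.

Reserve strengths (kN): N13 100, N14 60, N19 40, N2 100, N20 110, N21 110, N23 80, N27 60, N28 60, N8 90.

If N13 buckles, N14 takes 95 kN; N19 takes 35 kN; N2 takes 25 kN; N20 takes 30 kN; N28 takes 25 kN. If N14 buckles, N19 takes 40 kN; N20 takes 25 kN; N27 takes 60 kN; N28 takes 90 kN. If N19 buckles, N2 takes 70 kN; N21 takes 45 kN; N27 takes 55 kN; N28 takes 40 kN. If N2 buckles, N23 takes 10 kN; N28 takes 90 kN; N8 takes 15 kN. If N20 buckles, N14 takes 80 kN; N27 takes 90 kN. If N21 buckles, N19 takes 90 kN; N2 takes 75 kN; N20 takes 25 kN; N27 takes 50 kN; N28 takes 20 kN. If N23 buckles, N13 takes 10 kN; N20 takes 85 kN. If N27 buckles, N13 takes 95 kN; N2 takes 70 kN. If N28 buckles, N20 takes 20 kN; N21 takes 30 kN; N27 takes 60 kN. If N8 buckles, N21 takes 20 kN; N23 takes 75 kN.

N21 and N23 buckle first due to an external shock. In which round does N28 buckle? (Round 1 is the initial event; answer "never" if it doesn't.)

3

Round 1 — N21, N23 buckle (initial).
  N13: +10 → 10 < 100
  N19: +90 → 90 ≥ 40
  N2: +75 → 75 < 100
  N20: +25+85 → 110 ≥ 110
  N27: +50 → 50 < 60
  N28: +20 → 20 < 60
Round 2 — N19, N20 buckle.
  N14: +80 → 80 ≥ 60
  N2: +70 → 145 ≥ 100
  N27: +55+90 → 195 ≥ 60
  N28: +40 → 60 ≥ 60
Round 3 — N14, N2, N27, N28 buckle.
  N13: +95 → 105 ≥ 100
  N8: +15 → 15 < 90
Round 4 — N13 buckles.
No further bucklings.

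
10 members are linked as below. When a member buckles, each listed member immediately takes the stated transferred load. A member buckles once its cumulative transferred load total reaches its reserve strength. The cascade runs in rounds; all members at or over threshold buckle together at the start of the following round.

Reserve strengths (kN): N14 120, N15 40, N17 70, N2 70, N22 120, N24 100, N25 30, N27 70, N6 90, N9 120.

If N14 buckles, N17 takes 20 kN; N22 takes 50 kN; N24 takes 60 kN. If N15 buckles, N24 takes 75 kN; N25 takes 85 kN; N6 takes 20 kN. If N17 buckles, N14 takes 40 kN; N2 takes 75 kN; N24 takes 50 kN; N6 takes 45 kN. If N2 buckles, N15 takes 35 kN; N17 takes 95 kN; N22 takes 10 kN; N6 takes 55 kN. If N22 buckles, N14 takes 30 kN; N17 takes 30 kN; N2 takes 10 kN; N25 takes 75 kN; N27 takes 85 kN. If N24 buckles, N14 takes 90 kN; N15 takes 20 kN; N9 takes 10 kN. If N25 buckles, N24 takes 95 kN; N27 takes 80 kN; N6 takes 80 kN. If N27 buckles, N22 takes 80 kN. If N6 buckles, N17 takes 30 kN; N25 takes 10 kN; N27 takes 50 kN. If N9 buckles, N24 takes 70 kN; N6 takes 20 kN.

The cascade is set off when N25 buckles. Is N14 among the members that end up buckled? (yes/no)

no

Round 1 — N25 buckles (initial).
  N24: +95 → 95 < 100
  N27: +80 → 80 ≥ 70
  N6: +80 → 80 < 90
Round 2 — N27 buckles.
  N22: +80 → 80 < 120
No further bucklings.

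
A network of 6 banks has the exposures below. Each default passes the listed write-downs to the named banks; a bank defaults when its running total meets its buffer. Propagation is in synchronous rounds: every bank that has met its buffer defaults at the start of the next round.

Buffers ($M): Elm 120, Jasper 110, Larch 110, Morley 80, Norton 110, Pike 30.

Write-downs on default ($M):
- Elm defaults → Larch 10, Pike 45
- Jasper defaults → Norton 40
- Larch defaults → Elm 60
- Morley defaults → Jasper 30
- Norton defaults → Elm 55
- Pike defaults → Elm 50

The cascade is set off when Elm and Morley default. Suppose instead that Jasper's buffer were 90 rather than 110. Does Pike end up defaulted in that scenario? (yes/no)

With Jasper's buffer at 90:
Round 1 — Elm, Morley default (initial).
  Jasper: +30 → 30 < 90
  Larch: +10 → 10 < 110
  Pike: +45 → 45 ≥ 30
Round 2 — Pike defaults.
No further defaults.

yes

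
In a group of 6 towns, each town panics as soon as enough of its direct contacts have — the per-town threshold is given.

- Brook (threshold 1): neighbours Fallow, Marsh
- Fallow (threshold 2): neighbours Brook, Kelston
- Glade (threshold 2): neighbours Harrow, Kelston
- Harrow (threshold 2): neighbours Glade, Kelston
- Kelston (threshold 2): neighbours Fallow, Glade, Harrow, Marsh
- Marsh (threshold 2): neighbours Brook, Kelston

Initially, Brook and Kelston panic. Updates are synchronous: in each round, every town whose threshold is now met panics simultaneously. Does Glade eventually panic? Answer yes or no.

Round 1 — Brook, Kelston panic (initial).
Round 2 — checking thresholds:
  Fallow: 2 of 2 neighbours ≥ 2, panics.
  Glade: 1 of 2 neighbours < 2, not yet.
  Harrow: 1 of 2 neighbours < 2, not yet.
  Marsh: 2 of 2 neighbours ≥ 2, panics.
Round 3 — no new panics; cascade stops.

no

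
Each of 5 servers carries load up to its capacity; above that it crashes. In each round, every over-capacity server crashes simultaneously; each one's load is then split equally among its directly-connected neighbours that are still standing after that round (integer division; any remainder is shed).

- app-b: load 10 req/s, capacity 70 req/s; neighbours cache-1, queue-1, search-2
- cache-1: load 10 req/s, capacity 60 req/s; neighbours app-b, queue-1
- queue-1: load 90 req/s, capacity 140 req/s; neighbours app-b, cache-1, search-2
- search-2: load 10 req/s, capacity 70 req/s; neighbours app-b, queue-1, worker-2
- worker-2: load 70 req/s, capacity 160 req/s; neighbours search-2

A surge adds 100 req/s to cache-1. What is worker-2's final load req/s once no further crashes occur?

152

Round 1 — cache-1 at 110 > 60. cache-1 crashes.
  cache-1 sheds 110 req/s to app-b, queue-1: 55 each.
    app-b: 10+55 = 65 ≤ 70
    queue-1: 90+55 = 145 > 140
Round 2 — queue-1 crashes.
  queue-1 sheds 145 req/s to app-b, search-2: 72 each (1 lost).
    app-b: 65+72 = 137 > 70
    search-2: 10+72 = 82 > 70
Round 3 — app-b, search-2 crash.
  app-b sheds 137 req/s: no online neighbours, lost.
  search-2 sheds 82 req/s to worker-2: 82 each.
    worker-2: 70+82 = 152 ≤ 160
No further crashes.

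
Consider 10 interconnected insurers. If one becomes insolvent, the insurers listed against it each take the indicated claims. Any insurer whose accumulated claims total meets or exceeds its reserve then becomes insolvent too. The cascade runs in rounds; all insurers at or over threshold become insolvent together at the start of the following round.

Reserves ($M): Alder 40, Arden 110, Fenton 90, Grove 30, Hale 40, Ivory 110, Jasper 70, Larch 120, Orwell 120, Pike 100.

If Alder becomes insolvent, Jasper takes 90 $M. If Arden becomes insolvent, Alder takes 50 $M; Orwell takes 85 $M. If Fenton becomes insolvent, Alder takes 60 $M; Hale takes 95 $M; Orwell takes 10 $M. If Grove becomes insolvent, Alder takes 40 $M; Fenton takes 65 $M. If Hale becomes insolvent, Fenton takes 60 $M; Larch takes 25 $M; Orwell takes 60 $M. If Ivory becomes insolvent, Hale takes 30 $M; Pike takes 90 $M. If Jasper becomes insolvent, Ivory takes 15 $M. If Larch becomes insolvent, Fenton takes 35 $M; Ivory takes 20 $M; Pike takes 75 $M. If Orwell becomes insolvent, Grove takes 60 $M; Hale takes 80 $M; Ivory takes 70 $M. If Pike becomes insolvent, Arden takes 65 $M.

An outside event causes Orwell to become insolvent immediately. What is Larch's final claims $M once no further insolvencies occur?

Round 1 — Orwell becomes insolvent (initial).
  Grove: +60 → 60 ≥ 30
  Hale: +80 → 80 ≥ 40
  Ivory: +70 → 70 < 110
Round 2 — Grove, Hale become insolvent.
  Alder: +40 → 40 ≥ 40
  Fenton: +65+60 → 125 ≥ 90
  Larch: +25 → 25 < 120
Round 3 — Alder, Fenton become insolvent.
  Jasper: +90 → 90 ≥ 70
Round 4 — Jasper becomes insolvent.
  Ivory: +15 → 85 < 110
No further insolvencies.

25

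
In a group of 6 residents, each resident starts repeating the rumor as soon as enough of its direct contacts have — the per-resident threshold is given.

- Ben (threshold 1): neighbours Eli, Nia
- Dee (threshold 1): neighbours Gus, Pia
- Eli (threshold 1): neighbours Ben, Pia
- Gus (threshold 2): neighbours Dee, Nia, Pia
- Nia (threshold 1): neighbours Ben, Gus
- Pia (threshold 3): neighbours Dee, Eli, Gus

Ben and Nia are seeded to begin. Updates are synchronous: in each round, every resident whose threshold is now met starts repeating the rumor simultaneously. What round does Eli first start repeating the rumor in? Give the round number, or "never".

2

Round 1 — Ben, Nia start repeating the rumor (initial).
Round 2 — checking thresholds:
  Eli: 1 of 2 neighbours ≥ 1, starts repeating the rumor.
  Gus: 1 of 3 neighbours < 2, below threshold.
Round 3 — no new spreads; cascade stops.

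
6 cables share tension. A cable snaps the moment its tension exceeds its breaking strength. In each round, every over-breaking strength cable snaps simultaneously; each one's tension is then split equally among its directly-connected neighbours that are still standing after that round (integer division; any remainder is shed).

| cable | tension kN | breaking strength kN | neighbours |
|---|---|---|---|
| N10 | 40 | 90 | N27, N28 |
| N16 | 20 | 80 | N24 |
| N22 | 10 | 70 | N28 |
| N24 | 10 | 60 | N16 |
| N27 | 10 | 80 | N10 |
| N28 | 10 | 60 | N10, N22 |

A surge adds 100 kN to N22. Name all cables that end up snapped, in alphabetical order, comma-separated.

N10, N22, N27, N28

Round 1 — N22 at 110 > 70. N22 snaps.
  N22 sheds 110 kN to N28: 110 each.
    N28: 10+110 = 120 > 60
Round 2 — N28 snaps.
  N28 sheds 120 kN to N10: 120 each.
    N10: 40+120 = 160 > 90
Round 3 — N10 snaps.
  N10 sheds 160 kN to N27: 160 each.
    N27: 10+160 = 170 > 80
Round 4 — N27 snaps.
  N27 sheds 170 kN: no online neighbours, lost.
No further breaks.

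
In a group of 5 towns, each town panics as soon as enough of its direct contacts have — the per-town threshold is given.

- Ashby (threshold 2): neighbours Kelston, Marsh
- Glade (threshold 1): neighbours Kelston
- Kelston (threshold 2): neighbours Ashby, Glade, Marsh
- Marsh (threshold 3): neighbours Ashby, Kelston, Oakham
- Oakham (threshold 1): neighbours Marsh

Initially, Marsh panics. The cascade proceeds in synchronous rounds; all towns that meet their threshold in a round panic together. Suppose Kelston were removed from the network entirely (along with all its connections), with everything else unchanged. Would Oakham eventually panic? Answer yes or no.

With Kelston removed:
Round 1 — Marsh panics (initial).
Round 2 — checking thresholds:
  Ashby: 1 of 1 neighbours < 2, not yet.
  Oakham: 1 of 1 neighbours ≥ 1, panics.
Round 3 — no new panics; cascade stops.

yes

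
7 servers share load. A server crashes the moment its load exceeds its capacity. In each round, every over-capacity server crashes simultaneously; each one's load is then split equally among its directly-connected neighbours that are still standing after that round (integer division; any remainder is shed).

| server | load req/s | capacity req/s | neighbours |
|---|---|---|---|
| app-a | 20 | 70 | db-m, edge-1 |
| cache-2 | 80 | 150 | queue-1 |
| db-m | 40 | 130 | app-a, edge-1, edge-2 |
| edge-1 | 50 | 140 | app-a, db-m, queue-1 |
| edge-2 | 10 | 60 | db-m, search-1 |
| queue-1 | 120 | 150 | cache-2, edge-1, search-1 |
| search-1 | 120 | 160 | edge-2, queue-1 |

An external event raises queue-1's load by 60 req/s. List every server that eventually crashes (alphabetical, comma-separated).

app-a, db-m, edge-1, edge-2, queue-1, search-1

Round 1 — queue-1 at 180 > 150. queue-1 crashes.
  queue-1 sheds 180 req/s to cache-2, edge-1, search-1: 60 each.
    cache-2: 80+60 = 140 ≤ 150
    edge-1: 50+60 = 110 ≤ 140
    search-1: 120+60 = 180 > 160
Round 2 — search-1 crashes.
  search-1 sheds 180 req/s to edge-2: 180 each.
    edge-2: 10+180 = 190 > 60
Round 3 — edge-2 crashes.
  edge-2 sheds 190 req/s to db-m: 190 each.
    db-m: 40+190 = 230 > 130
Round 4 — db-m crashes.
  db-m sheds 230 req/s to app-a, edge-1: 115 each.
    app-a: 20+115 = 135 > 70
    edge-1: 110+115 = 225 > 140
Round 5 — app-a, edge-1 crash.
  app-a sheds 135 req/s: no online neighbours, lost.
  edge-1 sheds 225 req/s: no online neighbours, lost.
No further crashes.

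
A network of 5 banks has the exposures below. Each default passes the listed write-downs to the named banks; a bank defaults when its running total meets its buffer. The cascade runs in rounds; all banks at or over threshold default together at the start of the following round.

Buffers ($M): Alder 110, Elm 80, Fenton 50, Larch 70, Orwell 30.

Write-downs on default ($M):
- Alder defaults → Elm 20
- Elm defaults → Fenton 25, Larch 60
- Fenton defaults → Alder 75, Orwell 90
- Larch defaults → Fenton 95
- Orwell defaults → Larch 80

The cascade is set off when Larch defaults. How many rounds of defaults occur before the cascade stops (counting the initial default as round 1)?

3

Round 1 — Larch defaults (initial).
  Fenton: +95 → 95 ≥ 50
Round 2 — Fenton defaults.
  Alder: +75 → 75 < 110
  Orwell: +90 → 90 ≥ 30
Round 3 — Orwell defaults.
No further defaults.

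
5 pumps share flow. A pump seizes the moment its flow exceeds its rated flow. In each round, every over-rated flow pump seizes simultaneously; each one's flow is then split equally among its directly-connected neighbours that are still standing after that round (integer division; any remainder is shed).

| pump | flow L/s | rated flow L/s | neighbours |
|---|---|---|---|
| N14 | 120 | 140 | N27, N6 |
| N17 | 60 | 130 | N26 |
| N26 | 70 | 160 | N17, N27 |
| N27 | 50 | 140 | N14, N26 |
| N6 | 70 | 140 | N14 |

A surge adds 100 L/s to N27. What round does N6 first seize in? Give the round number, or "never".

Round 1 — N27 at 150 > 140. N27 seizes.
  N27 sheds 150 L/s to N14, N26: 75 each.
    N14: 120+75 = 195 > 140
    N26: 70+75 = 145 ≤ 160
Round 2 — N14 seizes.
  N14 sheds 195 L/s to N6: 195 each.
    N6: 70+195 = 265 > 140
Round 3 — N6 seizes.
  N6 sheds 265 L/s: no online neighbours, lost.
No further seizures.

3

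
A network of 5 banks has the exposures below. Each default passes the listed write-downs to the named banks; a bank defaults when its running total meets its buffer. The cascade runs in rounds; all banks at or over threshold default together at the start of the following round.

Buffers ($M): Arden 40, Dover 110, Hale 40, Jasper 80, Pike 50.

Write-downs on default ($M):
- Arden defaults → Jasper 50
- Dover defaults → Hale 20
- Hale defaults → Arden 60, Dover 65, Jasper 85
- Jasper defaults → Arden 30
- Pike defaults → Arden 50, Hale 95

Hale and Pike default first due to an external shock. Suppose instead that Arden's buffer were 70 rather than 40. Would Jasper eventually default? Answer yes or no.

yes

With Arden's buffer at 70:
Round 1 — Hale, Pike default (initial).
  Arden: +60+50 → 110 ≥ 70
  Dover: +65 → 65 < 110
  Jasper: +85 → 85 ≥ 80
Round 2 — Arden, Jasper default.
No further defaults.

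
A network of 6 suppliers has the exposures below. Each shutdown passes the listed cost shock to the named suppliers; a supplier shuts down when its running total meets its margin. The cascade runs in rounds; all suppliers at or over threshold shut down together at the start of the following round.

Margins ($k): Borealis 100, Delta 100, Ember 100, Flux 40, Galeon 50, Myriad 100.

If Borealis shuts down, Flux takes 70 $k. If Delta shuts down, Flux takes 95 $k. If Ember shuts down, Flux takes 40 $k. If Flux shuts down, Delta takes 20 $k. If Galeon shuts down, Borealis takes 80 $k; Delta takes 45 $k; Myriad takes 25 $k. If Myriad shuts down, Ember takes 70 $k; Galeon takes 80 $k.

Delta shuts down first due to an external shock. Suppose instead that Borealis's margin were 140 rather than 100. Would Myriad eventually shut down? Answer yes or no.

With Borealis's margin at 140:
Round 1 — Delta shuts down (initial).
  Flux: +95 → 95 ≥ 40
Round 2 — Flux shuts down.
No further shutdowns.

no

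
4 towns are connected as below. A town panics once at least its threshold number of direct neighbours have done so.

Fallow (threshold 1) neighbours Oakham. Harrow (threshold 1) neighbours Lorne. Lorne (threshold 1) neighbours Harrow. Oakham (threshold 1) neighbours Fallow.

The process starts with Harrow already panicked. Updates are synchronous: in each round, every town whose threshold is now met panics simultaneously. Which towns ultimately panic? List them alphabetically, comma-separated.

Round 1 — Harrow panics (initial).
Round 2 — checking thresholds:
  Lorne: 1 of 1 neighbours ≥ 1, panics.
Round 3 — no new panics; cascade stops.

Harrow, Lorne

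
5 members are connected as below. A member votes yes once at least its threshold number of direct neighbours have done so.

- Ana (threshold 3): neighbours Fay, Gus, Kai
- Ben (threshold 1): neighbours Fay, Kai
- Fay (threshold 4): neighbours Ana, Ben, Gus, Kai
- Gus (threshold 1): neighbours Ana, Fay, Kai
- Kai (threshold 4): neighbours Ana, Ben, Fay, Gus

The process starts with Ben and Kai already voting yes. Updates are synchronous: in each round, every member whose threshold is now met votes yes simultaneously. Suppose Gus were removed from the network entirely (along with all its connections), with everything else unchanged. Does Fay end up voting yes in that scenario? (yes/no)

With Gus removed:
Round 1 — Ben, Kai vote yes (initial).
Round 2 — no new yes votes; cascade stops.

no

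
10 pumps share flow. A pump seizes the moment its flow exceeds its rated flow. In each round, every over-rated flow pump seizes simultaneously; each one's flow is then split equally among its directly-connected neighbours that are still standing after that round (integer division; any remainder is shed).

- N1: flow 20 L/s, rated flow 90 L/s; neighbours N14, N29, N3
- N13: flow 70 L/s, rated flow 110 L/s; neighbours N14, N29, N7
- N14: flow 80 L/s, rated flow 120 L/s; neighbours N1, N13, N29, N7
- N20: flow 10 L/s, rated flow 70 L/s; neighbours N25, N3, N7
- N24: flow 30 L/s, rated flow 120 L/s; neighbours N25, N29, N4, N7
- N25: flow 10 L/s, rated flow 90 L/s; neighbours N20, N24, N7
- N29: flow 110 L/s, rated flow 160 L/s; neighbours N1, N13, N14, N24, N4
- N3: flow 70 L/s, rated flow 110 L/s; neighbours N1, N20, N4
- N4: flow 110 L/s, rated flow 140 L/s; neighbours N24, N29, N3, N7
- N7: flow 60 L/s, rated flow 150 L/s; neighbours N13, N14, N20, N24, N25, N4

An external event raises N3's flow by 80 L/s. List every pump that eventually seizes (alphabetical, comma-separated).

N1, N13, N14, N20, N24, N25, N29, N3, N4, N7

Round 1 — N3 at 150 > 110. N3 seizes.
  N3 sheds 150 L/s to N1, N20, N4: 50 each.
    N1: 20+50 = 70 ≤ 90
    N20: 10+50 = 60 ≤ 70
    N4: 110+50 = 160 > 140
Round 2 — N4 seizes.
  N4 sheds 160 L/s to N24, N29, N7: 53 each (1 lost).
    N24: 30+53 = 83 ≤ 120
    N29: 110+53 = 163 > 160
    N7: 60+53 = 113 ≤ 150
Round 3 — N29 seizes.
  N29 sheds 163 L/s to N1, N13, N14, N24: 40 each (3 lost).
    N1: 70+40 = 110 > 90
    N13: 70+40 = 110 ≤ 110
    N14: 80+40 = 120 ≤ 120
    N24: 83+40 = 123 > 120
Round 4 — N1, N24 seize.
  N1 sheds 110 L/s to N14: 110 each.
    N14: 120+110 = 230 > 120
  N24 sheds 123 L/s to N25, N7: 61 each (1 lost).
    N25: 10+61 = 71 ≤ 90
    N7: 113+61 = 174 > 150
Round 5 — N14, N7 seize.
  N14 sheds 230 L/s to N13: 230 each.
    N13: 110+230 = 340 > 110
  N7 sheds 174 L/s to N13, N20, N25: 58 each.
    N13: 340+58 = 398 > 110
    N20: 60+58 = 118 > 70
    N25: 71+58 = 129 > 90
Round 6 — N13, N20, N25 seize.
  N13 sheds 398 L/s: no online neighbours, lost.
  N20 sheds 118 L/s: no online neighbours, lost.
  N25 sheds 129 L/s: no online neighbours, lost.
No further seizures.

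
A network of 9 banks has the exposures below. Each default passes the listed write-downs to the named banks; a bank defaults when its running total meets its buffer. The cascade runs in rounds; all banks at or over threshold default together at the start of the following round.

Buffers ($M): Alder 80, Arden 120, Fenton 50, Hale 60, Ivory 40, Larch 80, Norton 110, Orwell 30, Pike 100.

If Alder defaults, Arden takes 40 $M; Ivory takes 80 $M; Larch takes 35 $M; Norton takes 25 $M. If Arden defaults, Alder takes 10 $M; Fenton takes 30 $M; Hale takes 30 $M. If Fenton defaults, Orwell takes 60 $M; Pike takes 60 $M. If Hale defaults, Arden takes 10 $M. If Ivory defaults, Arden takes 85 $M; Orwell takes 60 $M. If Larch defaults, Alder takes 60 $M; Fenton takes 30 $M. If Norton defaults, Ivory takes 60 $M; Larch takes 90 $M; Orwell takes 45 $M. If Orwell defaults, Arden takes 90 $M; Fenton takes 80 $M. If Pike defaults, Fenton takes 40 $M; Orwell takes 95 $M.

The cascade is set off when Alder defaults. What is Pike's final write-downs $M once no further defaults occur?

Round 1 — Alder defaults (initial).
  Arden: +40 → 40 < 120
  Ivory: +80 → 80 ≥ 40
  Larch: +35 → 35 < 80
  Norton: +25 → 25 < 110
Round 2 — Ivory defaults.
  Arden: +85 → 125 ≥ 120
  Orwell: +60 → 60 ≥ 30
Round 3 — Arden, Orwell default.
  Fenton: +30+80 → 110 ≥ 50
  Hale: +30 → 30 < 60
Round 4 — Fenton defaults.
  Pike: +60 → 60 < 100
No further defaults.

60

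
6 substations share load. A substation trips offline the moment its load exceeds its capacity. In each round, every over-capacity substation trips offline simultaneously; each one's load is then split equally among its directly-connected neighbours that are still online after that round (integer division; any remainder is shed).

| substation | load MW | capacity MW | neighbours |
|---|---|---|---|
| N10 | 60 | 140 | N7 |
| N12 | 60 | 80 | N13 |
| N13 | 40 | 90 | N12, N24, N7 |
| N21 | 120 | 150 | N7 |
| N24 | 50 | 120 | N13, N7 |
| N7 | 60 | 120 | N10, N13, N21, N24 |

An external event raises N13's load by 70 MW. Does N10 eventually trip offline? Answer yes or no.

no

Round 1 — N13 at 110 > 90. N13 trips offline.
  N13 sheds 110 MW to N12, N24, N7: 36 each (2 lost).
    N12: 60+36 = 96 > 80
    N24: 50+36 = 86 ≤ 120
    N7: 60+36 = 96 ≤ 120
Round 2 — N12 trips offline.
  N12 sheds 96 MW: no online neighbours, lost.
No further trips.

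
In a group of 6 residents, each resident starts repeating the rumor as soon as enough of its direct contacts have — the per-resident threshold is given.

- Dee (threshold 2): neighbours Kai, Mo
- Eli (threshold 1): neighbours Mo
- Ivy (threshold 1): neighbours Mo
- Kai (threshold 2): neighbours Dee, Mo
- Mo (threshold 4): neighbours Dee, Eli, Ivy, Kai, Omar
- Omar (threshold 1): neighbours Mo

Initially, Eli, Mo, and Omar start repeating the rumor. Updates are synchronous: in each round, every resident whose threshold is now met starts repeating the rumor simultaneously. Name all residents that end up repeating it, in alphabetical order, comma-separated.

Round 1 — Eli, Mo, Omar start repeating the rumor (initial).
Round 2 — checking thresholds:
  Dee: 1 of 2 neighbours < 2, holds.
  Ivy: 1 of 1 neighbours ≥ 1, starts repeating the rumor.
  Kai: 1 of 2 neighbours < 2, holds.
Round 3 — no new spreads; cascade stops.

Eli, Ivy, Mo, Omar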